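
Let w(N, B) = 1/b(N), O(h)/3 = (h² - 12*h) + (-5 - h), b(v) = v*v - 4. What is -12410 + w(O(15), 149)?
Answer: -69756609/5621 ≈ -12410.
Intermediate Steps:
b(v) = -4 + v² (b(v) = v² - 4 = -4 + v²)
O(h) = -15 - 39*h + 3*h² (O(h) = 3*((h² - 12*h) + (-5 - h)) = 3*(-5 + h² - 13*h) = -15 - 39*h + 3*h²)
w(N, B) = 1/(-4 + N²)
-12410 + w(O(15), 149) = -12410 + 1/(-4 + (-15 - 39*15 + 3*15²)²) = -12410 + 1/(-4 + (-15 - 585 + 3*225)²) = -12410 + 1/(-4 + (-15 - 585 + 675)²) = -12410 + 1/(-4 + 75²) = -12410 + 1/(-4 + 5625) = -12410 + 1/5621 = -69756609/5621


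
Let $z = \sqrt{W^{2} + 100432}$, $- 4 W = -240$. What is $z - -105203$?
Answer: $105203 + 4 \sqrt{6502} \approx 1.0553 \cdot 10^{5}$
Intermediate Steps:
$W = 60$ ($W = \left(- \frac{1}{4}\right) \left(-240\right) = 60$)
$z = 4 \sqrt{6502}$ ($z = \sqrt{60^{2} + 100432} = \sqrt{3600 + 100432} = \sqrt{104032} = 4 \sqrt{6502} \approx 322.54$)
$z - -105203 = 4 \sqrt{6502} - -105203 = 4 \sqrt{6502} + 105203 = 105203 + 4 \sqrt{6502}$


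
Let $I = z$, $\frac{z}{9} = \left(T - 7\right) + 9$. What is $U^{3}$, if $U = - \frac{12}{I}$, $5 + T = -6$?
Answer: $\frac{64}{19683} \approx 0.0032515$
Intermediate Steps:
$T = -11$ ($T = -5 - 6 = -11$)
$z = -81$ ($z = 9 \left(\left(-11 - 7\right) + 9\right) = 9 \left(-18 + 9\right) = 9 \left(-9\right) = -81$)
$I = -81$
$U = \frac{4}{27}$ ($U = - \frac{12}{-81} = \left(-12\right) \left(- \frac{1}{81}\right) = \frac{4}{27} \approx 0.14815$)
$U^{3} = \left(\frac{4}{27}\right)^{3} = \frac{64}{19683}$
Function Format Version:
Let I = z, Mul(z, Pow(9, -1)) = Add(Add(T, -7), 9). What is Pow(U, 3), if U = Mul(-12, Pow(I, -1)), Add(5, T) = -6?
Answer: Rational(64, 19683) ≈ 0.0032515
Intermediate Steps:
T = -11 (T = Add(-5, -6) = -11)
z = -81 (z = Mul(9, Add(Add(-11, -7), 9)) = Mul(9, Add(-18, 9)) = Mul(9, -9) = -81)
I = -81
U = Rational(4, 27) (U = Mul(-12, Pow(-81, -1)) = Mul(-12, Rational(-1, 81)) = Rational(4, 27) ≈ 0.14815)
Pow(U, 3) = Pow(Rational(4, 27), 3) = Rational(64, 19683)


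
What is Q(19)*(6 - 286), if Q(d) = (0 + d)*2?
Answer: -10640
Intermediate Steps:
Q(d) = 2*d (Q(d) = d*2 = 2*d)
Q(19)*(6 - 286) = (2*19)*(6 - 286) = 38*(-280) = -10640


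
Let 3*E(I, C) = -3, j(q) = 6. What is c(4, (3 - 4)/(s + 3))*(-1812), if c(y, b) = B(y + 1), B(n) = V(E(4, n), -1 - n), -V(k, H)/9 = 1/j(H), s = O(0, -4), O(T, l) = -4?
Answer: 2718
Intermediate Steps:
s = -4
E(I, C) = -1 (E(I, C) = (1/3)*(-3) = -1)
V(k, H) = -3/2 (V(k, H) = -9/6 = -9*1/6 = -3/2)
B(n) = -3/2
c(y, b) = -3/2
c(4, (3 - 4)/(s + 3))*(-1812) = -3/2*(-1812) = 2718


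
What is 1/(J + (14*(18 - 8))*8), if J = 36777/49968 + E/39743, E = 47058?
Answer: 60178128/67515049495 ≈ 0.00089133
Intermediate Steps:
J = 115546135/60178128 (J = 36777/49968 + 47058/39743 = 36777*(1/49968) + 47058*(1/39743) = 12259/16656 + 4278/3613 = 115546135/60178128 ≈ 1.9201)
1/(J + (14*(18 - 8))*8) = 1/(115546135/60178128 + (14*(18 - 8))*8) = 1/(115546135/60178128 + (14*10)*8) = 1/(115546135/60178128 + 140*8) = 1/(115546135/60178128 + 1120) = 1/(67515049495/60178128) = 60178128/67515049495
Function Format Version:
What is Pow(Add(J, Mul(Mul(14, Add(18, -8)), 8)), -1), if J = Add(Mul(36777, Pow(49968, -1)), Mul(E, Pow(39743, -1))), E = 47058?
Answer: Rational(60178128, 67515049495) ≈ 0.00089133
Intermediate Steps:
J = Rational(115546135, 60178128) (J = Add(Mul(36777, Pow(49968, -1)), Mul(47058, Pow(39743, -1))) = Add(Mul(36777, Rational(1, 49968)), Mul(47058, Rational(1, 39743))) = Add(Rational(12259, 16656), Rational(4278, 3613)) = Rational(115546135, 60178128) ≈ 1.9201)
Pow(Add(J, Mul(Mul(14, Add(18, -8)), 8)), -1) = Pow(Add(Rational(115546135, 60178128), Mul(Mul(14, Add(18, -8)), 8)), -1) = Pow(Add(Rational(115546135, 60178128), Mul(Mul(14, 10), 8)), -1) = Pow(Add(Rational(115546135, 60178128), Mul(140, 8)), -1) = Pow(Add(Rational(115546135, 60178128), 1120), -1) = Pow(Rational(67515049495, 60178128), -1) = Rational(60178128, 67515049495)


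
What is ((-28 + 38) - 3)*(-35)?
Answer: -245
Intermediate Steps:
((-28 + 38) - 3)*(-35) = (10 - 3)*(-35) = 7*(-35) = -245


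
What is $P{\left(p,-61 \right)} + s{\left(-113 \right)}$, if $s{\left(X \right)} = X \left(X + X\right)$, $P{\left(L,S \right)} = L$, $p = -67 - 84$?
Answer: $25387$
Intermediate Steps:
$p = -151$
$s{\left(X \right)} = 2 X^{2}$ ($s{\left(X \right)} = X 2 X = 2 X^{2}$)
$P{\left(p,-61 \right)} + s{\left(-113 \right)} = -151 + 2 \left(-113\right)^{2} = -151 + 2 \cdot 12769 = -151 + 25538 = 25387$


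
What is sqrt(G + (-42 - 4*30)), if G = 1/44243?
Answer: I*sqrt(317105729695)/44243 ≈ 12.728*I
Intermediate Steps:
G = 1/44243 ≈ 2.2602e-5
sqrt(G + (-42 - 4*30)) = sqrt(1/44243 + (-42 - 4*30)) = sqrt(1/44243 + (-42 - 120)) = sqrt(1/44243 - 162) = sqrt(-7167365/44243) = I*sqrt(317105729695)/44243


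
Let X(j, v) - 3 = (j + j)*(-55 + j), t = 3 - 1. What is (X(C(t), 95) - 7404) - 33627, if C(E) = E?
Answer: -41240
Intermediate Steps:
t = 2
X(j, v) = 3 + 2*j*(-55 + j) (X(j, v) = 3 + (j + j)*(-55 + j) = 3 + (2*j)*(-55 + j) = 3 + 2*j*(-55 + j))
(X(C(t), 95) - 7404) - 33627 = ((3 - 110*2 + 2*2**2) - 7404) - 33627 = ((3 - 220 + 2*4) - 7404) - 33627 = ((3 - 220 + 8) - 7404) - 33627 = (-209 - 7404) - 33627 = -7613 - 33627 = -41240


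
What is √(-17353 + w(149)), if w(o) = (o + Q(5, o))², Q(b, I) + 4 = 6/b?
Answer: 2*√25134/5 ≈ 63.415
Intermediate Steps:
Q(b, I) = -4 + 6/b
w(o) = (-14/5 + o)² (w(o) = (o + (-4 + 6/5))² = (o - 14/5)² = (-14/5 + o)²)
√(-17353 + w(149)) = √(-17353 + (-14 + 5*149)²/25) = √(-17353 + (-14 + 745)²/25) = √(-17353 + (1/25)*731²) = √(-17353 + (1/25)*534361) = √(-17353 + 534361/25) = √(100536/25) = 2*√25134/5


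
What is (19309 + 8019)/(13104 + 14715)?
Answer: 27328/27819 ≈ 0.98235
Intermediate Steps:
(19309 + 8019)/(13104 + 14715) = 27328/27819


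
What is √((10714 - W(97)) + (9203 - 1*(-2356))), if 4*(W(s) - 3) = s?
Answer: 3*√9887/2 ≈ 149.15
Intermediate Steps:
W(s) = 3 + s/4
√((10714 - W(97)) + (9203 - 1*(-2356))) = √((10714 - (3 + (¼)*97)) + (9203 - 1*(-2356))) = √((10714 - (3 + 97/4)) + (9203 + 2356)) = √((10714 - 1*109/4) + 11559) = √((10714 - 109/4) + 11559) = √(42747/4 + 11559) = √(88983/4) = 3*√9887/2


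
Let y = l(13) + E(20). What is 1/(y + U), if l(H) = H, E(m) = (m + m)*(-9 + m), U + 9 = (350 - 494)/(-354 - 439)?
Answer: 793/352236 ≈ 0.0022513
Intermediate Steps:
U = -6993/793 (U = -9 + (350 - 494)/(-354 - 439) = -9 - 144/(-793) = -9 - 144*(-1/793) = -9 + 144/793 = -6993/793 ≈ -8.8184)
E(m) = 2*m*(-9 + m) (E(m) = (2*m)*(-9 + m) = 2*m*(-9 + m))
y = 453 (y = 13 + 2*20*(-9 + 20) = 13 + 2*20*11 = 13 + 440 = 453)
1/(y + U) = 1/(453 - 6993/793) = 1/(352236/793) = 793/352236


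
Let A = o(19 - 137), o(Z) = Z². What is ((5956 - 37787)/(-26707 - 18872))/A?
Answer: 31831/634641996 ≈ 5.0156e-5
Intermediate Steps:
A = 13924 (A = (19 - 137)² = (-118)² = 13924)
((5956 - 37787)/(-26707 - 18872))/A = ((5956 - 37787)/(-26707 - 18872))/13924 = -31831/(-45579)*(1/13924) = -31831*(-1/45579)*(1/13924) = (31831/45579)*(1/13924) = 31831/634641996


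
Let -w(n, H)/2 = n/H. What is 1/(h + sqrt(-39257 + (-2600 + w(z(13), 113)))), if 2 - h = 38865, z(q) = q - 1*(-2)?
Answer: -4391519/170672332768 - I*sqrt(534475423)/170672332768 ≈ -2.5731e-5 - 1.3546e-7*I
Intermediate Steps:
z(q) = 2 + q (z(q) = q + 2 = 2 + q)
h = -38863 (h = 2 - 1*38865 = 2 - 38865 = -38863)
w(n, H) = -2*n/H
1/(h + sqrt(-39257 + (-2600 + w(z(13), 113)))) = 1/(-38863 + sqrt(-39257 + (-2600 - 2*(2 + 13)/113))) = 1/(-38863 + sqrt(-39257 + (-2600 - 2*15*1/113))) = 1/(-38863 + sqrt(-39257 + (-2600 - 30/113))) = 1/(-38863 + sqrt(-39257 - 293830/113)) = 1/(-38863 + sqrt(-4729871/113)) = 1/(-38863 + I*sqrt(534475423)/113)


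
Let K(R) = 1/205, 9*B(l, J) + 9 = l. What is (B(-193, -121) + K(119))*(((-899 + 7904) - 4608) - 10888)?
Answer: 351535891/1845 ≈ 1.9053e+5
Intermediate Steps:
B(l, J) = -1 + l/9
K(R) = 1/205
(B(-193, -121) + K(119))*(((-899 + 7904) - 4608) - 10888) = ((-1 + (⅑)*(-193)) + 1/205)*(((-899 + 7904) - 4608) - 10888) = ((-1 - 193/9) + 1/205)*((7005 - 4608) - 10888) = (-202/9 + 1/205)*(2397 - 10888) = -41401/1845*(-8491) = 351535891/1845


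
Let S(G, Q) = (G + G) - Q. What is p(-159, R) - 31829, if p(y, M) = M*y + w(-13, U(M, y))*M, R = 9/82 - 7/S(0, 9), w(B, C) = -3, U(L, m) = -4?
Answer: -1310884/41 ≈ -31973.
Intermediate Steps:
S(G, Q) = -Q + 2*G (S(G, Q) = 2*G - Q = -Q + 2*G)
R = 655/738 (R = 9/82 - 7/(-1*9 + 2*0) = 9*(1/82) - 7/(-9 + 0) = 9/82 - 7/(-9) = 9/82 - 7*(-1/9) = 9/82 + 7/9 = 655/738 ≈ 0.88753)
p(y, M) = -3*M + M*y (p(y, M) = M*y - 3*M = -3*M + M*y)
p(-159, R) - 31829 = 655*(-3 - 159)/738 - 31829 = (655/738)*(-162) - 31829 = -5895/41 - 31829 = -1310884/41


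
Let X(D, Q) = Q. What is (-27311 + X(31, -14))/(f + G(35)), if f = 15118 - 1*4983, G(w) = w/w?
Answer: -27325/10136 ≈ -2.6958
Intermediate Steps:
G(w) = 1
f = 10135 (f = 15118 - 4983 = 10135)
(-27311 + X(31, -14))/(f + G(35)) = (-27311 - 14)/(10135 + 1) = -27325/10136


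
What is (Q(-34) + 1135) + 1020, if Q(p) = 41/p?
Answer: 73229/34 ≈ 2153.8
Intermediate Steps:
(Q(-34) + 1135) + 1020 = (41/(-34) + 1135) + 1020 = (41*(-1/34) + 1135) + 1020 = (-41/34 + 1135) + 1020 = 38549/34 + 1020 = 73229/34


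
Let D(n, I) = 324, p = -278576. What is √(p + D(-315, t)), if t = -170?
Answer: 2*I*√69563 ≈ 527.5*I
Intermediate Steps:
√(p + D(-315, t)) = √(-278576 + 324) = √(-278252) = 2*I*√69563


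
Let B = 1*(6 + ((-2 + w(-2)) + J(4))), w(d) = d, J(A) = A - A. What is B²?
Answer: 4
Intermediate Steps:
J(A) = 0
B = 2 (B = 1*(6 + ((-2 - 2) + 0)) = 1*(6 + (-4 + 0)) = 1*(6 - 4) = 1*2 = 2)
B² = 2² = 4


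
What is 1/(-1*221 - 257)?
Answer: -1/478 ≈ -0.0020920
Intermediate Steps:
1/(-1*221 - 257) = 1/(-221 - 257) = 1/(-478) = -1/478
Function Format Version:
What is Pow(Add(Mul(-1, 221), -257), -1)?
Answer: Rational(-1, 478) ≈ -0.0020920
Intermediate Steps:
Pow(Add(Mul(-1, 221), -257), -1) = Pow(Add(-221, -257), -1) = Pow(-478, -1) = Rational(-1, 478)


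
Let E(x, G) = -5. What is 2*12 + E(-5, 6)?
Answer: 19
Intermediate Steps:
2*12 + E(-5, 6) = 2*12 - 5 = 24 - 5 = 19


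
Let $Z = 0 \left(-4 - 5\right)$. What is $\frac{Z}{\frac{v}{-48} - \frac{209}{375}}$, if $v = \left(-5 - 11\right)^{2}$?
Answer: $0$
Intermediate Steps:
$v = 256$ ($v = \left(-16\right)^{2} = 256$)
$Z = 0$ ($Z = 0 \left(-9\right) = 0$)
$\frac{Z}{\frac{v}{-48} - \frac{209}{375}} = \frac{0}{\frac{256}{-48} - \frac{209}{375}} = \frac{0}{256 \left(- \frac{1}{48}\right) - \frac{209}{375}} = \frac{0}{- \frac{16}{3} - \frac{209}{375}} = \frac{0}{- \frac{2209}{375}} = 0 \left(- \frac{375}{2209}\right) = 0$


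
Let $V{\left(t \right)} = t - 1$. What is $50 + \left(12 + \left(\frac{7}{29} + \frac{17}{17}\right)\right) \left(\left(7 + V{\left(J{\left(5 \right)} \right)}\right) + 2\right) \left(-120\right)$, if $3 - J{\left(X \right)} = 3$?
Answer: $- \frac{367190}{29} \approx -12662.0$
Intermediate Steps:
$J{\left(X \right)} = 0$ ($J{\left(X \right)} = 3 - 3 = 0$)
$V{\left(t \right)} = -1 + t$ ($V{\left(t \right)} = t - 1 = -1 + t$)
$50 + \left(12 + \left(\frac{7}{29} + \frac{17}{17}\right)\right) \left(\left(7 + V{\left(J{\left(5 \right)} \right)}\right) + 2\right) \left(-120\right) = 50 + \left(12 + \left(\frac{7}{29} + \frac{17}{17}\right)\right) \left(\left(7 + \left(-1 + 0\right)\right) + 2\right) \left(-120\right) = 50 + \left(12 + \left(7 \cdot \frac{1}{29} + 17 \cdot \frac{1}{17}\right)\right) \left(\left(7 - 1\right) + 2\right) \left(-120\right) = 50 + \left(12 + \left(\frac{7}{29} + 1\right)\right) \left(6 + 2\right) \left(-120\right) = 50 + \left(12 + \frac{36}{29}\right) 8 \left(-120\right) = 50 + \frac{384}{29} \cdot 8 \left(-120\right) = 50 + \frac{3072}{29} \left(-120\right) = 50 - \frac{368640}{29} = - \frac{367190}{29}$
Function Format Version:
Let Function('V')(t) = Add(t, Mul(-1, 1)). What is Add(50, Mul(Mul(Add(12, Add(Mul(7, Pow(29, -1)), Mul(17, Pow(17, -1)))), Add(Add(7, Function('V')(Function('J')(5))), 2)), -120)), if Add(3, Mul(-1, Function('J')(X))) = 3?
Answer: Rational(-367190, 29) ≈ -12662.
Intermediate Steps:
Function('J')(X) = 0 (Function('J')(X) = Add(3, Mul(-1, 3)) = Add(3, -3) = 0)
Function('V')(t) = Add(-1, t) (Function('V')(t) = Add(t, -1) = Add(-1, t))
Add(50, Mul(Mul(Add(12, Add(Mul(7, Pow(29, -1)), Mul(17, Pow(17, -1)))), Add(Add(7, Function('V')(Function('J')(5))), 2)), -120)) = Add(50, Mul(Mul(Add(12, Add(Mul(7, Pow(29, -1)), Mul(17, Pow(17, -1)))), Add(Add(7, Add(-1, 0)), 2)), -120)) = Add(50, Mul(Mul(Add(12, Add(Mul(7, Rational(1, 29)), Mul(17, Rational(1, 17)))), Add(Add(7, -1), 2)), -120)) = Add(50, Mul(Mul(Add(12, Add(Rational(7, 29), 1)), Add(6, 2)), -120)) = Add(50, Mul(Mul(Add(12, Rational(36, 29)), 8), -120)) = Add(50, Mul(Mul(Rational(384, 29), 8), -120)) = Add(50, Mul(Rational(3072, 29), -120)) = Add(50, Rational(-368640, 29)) = Rational(-367190, 29)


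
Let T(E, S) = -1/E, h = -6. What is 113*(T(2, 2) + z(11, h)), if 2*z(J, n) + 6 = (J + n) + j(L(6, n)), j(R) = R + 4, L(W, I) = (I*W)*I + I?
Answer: 11978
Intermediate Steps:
L(W, I) = I + W*I**2 (L(W, I) = W*I**2 + I = I + W*I**2)
j(R) = 4 + R
z(J, n) = -1 + J/2 + n/2 + n*(1 + 6*n)/2 (z(J, n) = -3 + ((J + n) + (4 + n*(1 + n*6)))/2 = -3 + ((J + n) + (4 + n*(1 + 6*n)))/2 = -3 + (4 + J + n + n*(1 + 6*n))/2 = -3 + (2 + J/2 + n/2 + n*(1 + 6*n)/2) = -1 + J/2 + n/2 + n*(1 + 6*n)/2)
113*(T(2, 2) + z(11, h)) = 113*(-1/2 + (-1 - 6 + (1/2)*11 + 3*(-6)**2)) = 113*(-1*1/2 + (-1 - 6 + 11/2 + 3*36)) = 113*(-1/2 + (-1 - 6 + 11/2 + 108)) = 113*(-1/2 + 213/2) = 113*106 = 11978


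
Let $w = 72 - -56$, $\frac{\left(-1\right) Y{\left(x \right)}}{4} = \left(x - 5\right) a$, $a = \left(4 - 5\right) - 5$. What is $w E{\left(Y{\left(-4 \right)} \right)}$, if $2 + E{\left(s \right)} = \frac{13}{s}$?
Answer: $- \frac{7120}{27} \approx -263.7$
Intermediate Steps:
$a = -6$ ($a = -1 - 5 = -6$)
$Y{\left(x \right)} = -120 + 24 x$ ($Y{\left(x \right)} = - 4 \left(x - 5\right) \left(-6\right) = - 4 \left(-5 + x\right) \left(-6\right) = - 4 \left(30 - 6 x\right) = -120 + 24 x$)
$E{\left(s \right)} = -2 + \frac{13}{s}$
$w = 128$ ($w = 72 + 56 = 128$)
$w E{\left(Y{\left(-4 \right)} \right)} = 128 \left(-2 + \frac{13}{-120 + 24 \left(-4\right)}\right) = 128 \left(-2 + \frac{13}{-120 - 96}\right) = 128 \left(-2 + \frac{13}{-216}\right) = 128 \left(-2 + 13 \left(- \frac{1}{216}\right)\right) = 128 \left(-2 - \frac{13}{216}\right) = 128 \left(- \frac{445}{216}\right) = - \frac{7120}{27}$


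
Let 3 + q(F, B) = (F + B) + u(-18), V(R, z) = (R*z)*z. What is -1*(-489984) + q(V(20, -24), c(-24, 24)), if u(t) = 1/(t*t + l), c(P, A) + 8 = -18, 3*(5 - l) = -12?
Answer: 166991176/333 ≈ 5.0148e+5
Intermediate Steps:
l = 9 (l = 5 - ⅓*(-12) = 5 + 4 = 9)
c(P, A) = -26 (c(P, A) = -8 - 18 = -26)
u(t) = 1/(9 + t²) (u(t) = 1/(t*t + 9) = 1/(t² + 9) = 1/(9 + t²))
V(R, z) = R*z²
q(F, B) = -998/333 + B + F (q(F, B) = -3 + ((F + B) + 1/(9 + (-18)²)) = -3 + ((B + F) + 1/(9 + 324)) = -3 + ((B + F) + 1/333) = -3 + (1/333 + B + F) = -998/333 + B + F)
-1*(-489984) + q(V(20, -24), c(-24, 24)) = -1*(-489984) + (-998/333 - 26 + 20*(-24)²) = 489984 + (-998/333 - 26 + 20*576) = 489984 + (-998/333 - 26 + 11520) = 489984 + 3826504/333 = 166991176/333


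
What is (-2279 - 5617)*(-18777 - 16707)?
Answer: 280181664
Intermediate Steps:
(-2279 - 5617)*(-18777 - 16707) = -7896*(-35484) = 280181664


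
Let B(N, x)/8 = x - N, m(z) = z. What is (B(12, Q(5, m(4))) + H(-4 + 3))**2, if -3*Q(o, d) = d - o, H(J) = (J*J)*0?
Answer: 78400/9 ≈ 8711.1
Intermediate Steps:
H(J) = 0 (H(J) = J**2*0 = 0)
Q(o, d) = -d/3 + o/3 (Q(o, d) = -(d - o)/3 = -d/3 + o/3)
B(N, x) = -8*N + 8*x (B(N, x) = 8*(x - N) = -8*N + 8*x)
(B(12, Q(5, m(4))) + H(-4 + 3))**2 = ((-8*12 + 8*(-1/3*4 + (1/3)*5)) + 0)**2 = ((-96 + 8*(-4/3 + 5/3)) + 0)**2 = ((-96 + 8*(1/3)) + 0)**2 = ((-96 + 8/3) + 0)**2 = (-280/3 + 0)**2 = (-280/3)**2 = 78400/9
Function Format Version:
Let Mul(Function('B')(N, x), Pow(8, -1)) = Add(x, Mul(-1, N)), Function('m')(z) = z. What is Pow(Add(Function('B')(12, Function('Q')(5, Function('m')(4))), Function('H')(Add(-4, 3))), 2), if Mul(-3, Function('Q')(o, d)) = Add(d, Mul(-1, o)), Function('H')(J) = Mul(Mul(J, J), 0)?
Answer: Rational(78400, 9) ≈ 8711.1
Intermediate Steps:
Function('H')(J) = 0 (Function('H')(J) = Mul(Pow(J, 2), 0) = 0)
Function('Q')(o, d) = Add(Mul(Rational(-1, 3), d), Mul(Rational(1, 3), o)) (Function('Q')(o, d) = Mul(Rational(-1, 3), Add(d, Mul(-1, o))) = Add(Mul(Rational(-1, 3), d), Mul(Rational(1, 3), o)))
Function('B')(N, x) = Add(Mul(-8, N), Mul(8, x)) (Function('B')(N, x) = Mul(8, Add(x, Mul(-1, N))) = Add(Mul(-8, N), Mul(8, x)))
Pow(Add(Function('B')(12, Function('Q')(5, Function('m')(4))), Function('H')(Add(-4, 3))), 2) = Pow(Add(Add(Mul(-8, 12), Mul(8, Add(Mul(Rational(-1, 3), 4), Mul(Rational(1, 3), 5)))), 0), 2) = Pow(Add(Add(-96, Mul(8, Add(Rational(-4, 3), Rational(5, 3)))), 0), 2) = Pow(Add(Add(-96, Mul(8, Rational(1, 3))), 0), 2) = Pow(Add(Add(-96, Rational(8, 3)), 0), 2) = Pow(Add(Rational(-280, 3), 0), 2) = Pow(Rational(-280, 3), 2) = Rational(78400, 9)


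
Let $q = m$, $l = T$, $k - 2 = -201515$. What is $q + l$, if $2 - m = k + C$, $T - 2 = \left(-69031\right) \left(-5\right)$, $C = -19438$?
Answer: $566110$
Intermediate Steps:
$k = -201513$ ($k = 2 - 201515 = -201513$)
$T = 345157$ ($T = 2 - -345155 = 2 + 345155 = 345157$)
$m = 220953$ ($m = 2 - \left(-201513 - 19438\right) = 2 - -220951 = 2 + 220951 = 220953$)
$l = 345157$
$q = 220953$
$q + l = 220953 + 345157 = 566110$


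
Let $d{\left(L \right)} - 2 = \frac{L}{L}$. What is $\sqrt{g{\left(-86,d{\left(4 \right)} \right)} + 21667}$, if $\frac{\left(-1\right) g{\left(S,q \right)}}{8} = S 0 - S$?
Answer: $9 \sqrt{259} \approx 144.84$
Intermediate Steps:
$d{\left(L \right)} = 3$ ($d{\left(L \right)} = 2 + \frac{L}{L} = 2 + 1 = 3$)
$g{\left(S,q \right)} = 8 S$ ($g{\left(S,q \right)} = - 8 \left(S 0 - S\right) = - 8 \left(0 - S\right) = - 8 \left(- S\right) = 8 S$)
$\sqrt{g{\left(-86,d{\left(4 \right)} \right)} + 21667} = \sqrt{8 \left(-86\right) + 21667} = \sqrt{-688 + 21667} = \sqrt{20979} = 9 \sqrt{259}$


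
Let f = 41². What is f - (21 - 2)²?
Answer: 1320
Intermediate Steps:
f = 1681
f - (21 - 2)² = 1681 - (21 - 2)² = 1681 - 1*19² = 1681 - 1*361 = 1681 - 361 = 1320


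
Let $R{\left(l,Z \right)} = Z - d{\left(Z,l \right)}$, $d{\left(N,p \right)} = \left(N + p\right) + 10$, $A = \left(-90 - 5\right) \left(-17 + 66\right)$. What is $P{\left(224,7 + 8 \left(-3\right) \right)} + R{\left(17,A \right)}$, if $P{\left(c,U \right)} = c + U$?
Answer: $180$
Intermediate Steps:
$P{\left(c,U \right)} = U + c$
$A = -4655$ ($A = \left(-95\right) 49 = -4655$)
$d{\left(N,p \right)} = 10 + N + p$
$R{\left(l,Z \right)} = -10 - l$ ($R{\left(l,Z \right)} = Z - \left(10 + Z + l\right) = -10 - l$)
$P{\left(224,7 + 8 \left(-3\right) \right)} + R{\left(17,A \right)} = \left(\left(7 + 8 \left(-3\right)\right) + 224\right) - 27 = \left(\left(7 - 24\right) + 224\right) - 27 = \left(-17 + 224\right) - 27 = 207 - 27 = 180$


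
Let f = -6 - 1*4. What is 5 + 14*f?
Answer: -135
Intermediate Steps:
f = -10 (f = -6 - 4 = -10)
5 + 14*f = 5 + 14*(-10) = 5 - 140 = -135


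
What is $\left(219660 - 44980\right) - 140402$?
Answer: $34278$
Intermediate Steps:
$\left(219660 - 44980\right) - 140402 = 174680 - 140402 = 34278$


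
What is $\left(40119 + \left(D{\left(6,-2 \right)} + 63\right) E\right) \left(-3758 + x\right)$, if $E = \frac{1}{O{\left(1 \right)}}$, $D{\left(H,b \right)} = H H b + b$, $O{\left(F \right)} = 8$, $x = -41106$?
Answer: $-1799837128$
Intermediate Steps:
$D{\left(H,b \right)} = b + b H^{2}$ ($D{\left(H,b \right)} = H^{2} b + b = b H^{2} + b = b + b H^{2}$)
$E = \frac{1}{8} \approx 0.125$
$\left(40119 + \left(D{\left(6,-2 \right)} + 63\right) E\right) \left(-3758 + x\right) = \left(40119 + \left(- 2 \left(1 + 6^{2}\right) + 63\right) \frac{1}{8}\right) \left(-3758 - 41106\right) = \left(40119 + \left(- 2 \left(1 + 36\right) + 63\right) \frac{1}{8}\right) \left(-44864\right) = \left(40119 + \left(\left(-2\right) 37 + 63\right) \frac{1}{8}\right) \left(-44864\right) = \left(40119 + \left(-74 + 63\right) \frac{1}{8}\right) \left(-44864\right) = \left(40119 - \frac{11}{8}\right) \left(-44864\right) = \frac{320941}{8} \left(-44864\right) = -1799837128$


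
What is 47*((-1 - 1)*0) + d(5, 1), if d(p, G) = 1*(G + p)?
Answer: 6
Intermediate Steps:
d(p, G) = G + p
47*((-1 - 1)*0) + d(5, 1) = 47*((-1 - 1)*0) + (1 + 5) = 47*(-2*0) + 6 = 47*0 + 6 = 0 + 6 = 6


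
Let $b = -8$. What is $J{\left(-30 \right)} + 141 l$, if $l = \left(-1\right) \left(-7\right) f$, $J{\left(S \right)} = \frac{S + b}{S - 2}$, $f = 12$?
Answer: $\frac{189523}{16} \approx 11845.0$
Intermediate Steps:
$J{\left(S \right)} = \frac{-8 + S}{-2 + S}$ ($J{\left(S \right)} = \frac{S - 8}{S - 2} = \frac{-8 + S}{-2 + S}$)
$l = 84$ ($l = \left(-1\right) \left(-7\right) 12 = 7 \cdot 12 = 84$)
$J{\left(-30 \right)} + 141 l = \frac{-8 - 30}{-2 - 30} + 141 \cdot 84 = \frac{1}{-32} \left(-38\right) + 11844 = \left(- \frac{1}{32}\right) \left(-38\right) + 11844 = \frac{19}{16} + 11844 = \frac{189523}{16}$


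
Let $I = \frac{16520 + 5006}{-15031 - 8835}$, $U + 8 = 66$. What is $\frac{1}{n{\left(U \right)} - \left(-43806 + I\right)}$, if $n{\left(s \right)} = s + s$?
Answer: $\frac{11933}{524131989} \approx 2.2767 \cdot 10^{-5}$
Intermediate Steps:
$U = 58$ ($U = -8 + 66 = 58$)
$n{\left(s \right)} = 2 s$
$I = - \frac{10763}{11933}$ ($I = \frac{21526}{-23866} = 21526 \left(- \frac{1}{23866}\right) = - \frac{10763}{11933} \approx -0.90195$)
$\frac{1}{n{\left(U \right)} - \left(-43806 + I\right)} = \frac{1}{2 \cdot 58 + \left(43806 - - \frac{10763}{11933}\right)} = \frac{1}{116 + \left(43806 + \frac{10763}{11933}\right)} = \frac{1}{116 + \frac{522747761}{11933}} = \frac{1}{\frac{524131989}{11933}} = \frac{11933}{524131989}$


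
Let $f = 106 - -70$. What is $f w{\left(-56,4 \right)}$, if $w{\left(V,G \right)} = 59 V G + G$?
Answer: $-2325312$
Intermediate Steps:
$f = 176$ ($f = 106 + 70 = 176$)
$w{\left(V,G \right)} = G + 59 G V$ ($w{\left(V,G \right)} = 59 G V + G = G + 59 G V$)
$f w{\left(-56,4 \right)} = 176 \cdot 4 \left(1 + 59 \left(-56\right)\right) = 176 \cdot 4 \left(1 - 3304\right) = 176 \cdot 4 \left(-3303\right) = 176 \left(-13212\right) = -2325312$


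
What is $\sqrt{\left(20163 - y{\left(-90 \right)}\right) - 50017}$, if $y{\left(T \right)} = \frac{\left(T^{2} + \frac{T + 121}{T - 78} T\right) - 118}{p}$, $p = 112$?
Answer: $\frac{3 i \sqrt{10427345}}{56} \approx 172.99 i$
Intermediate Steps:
$y{\left(T \right)} = - \frac{59}{56} + \frac{T^{2}}{112} + \frac{T \left(121 + T\right)}{112 \left(-78 + T\right)}$ ($y{\left(T \right)} = \frac{\left(T^{2} + \frac{T + 121}{T - 78} T\right) - 118}{112} = \left(\left(T^{2} + \frac{121 + T}{-78 + T} T\right) - 118\right) \frac{1}{112} = \left(\left(T^{2} + \frac{T \left(121 + T\right)}{-78 + T}\right) - 118\right) \frac{1}{112} = \left(-118 + T^{2} + \frac{T \left(121 + T\right)}{-78 + T}\right) \frac{1}{112} = - \frac{59}{56} + \frac{T^{2}}{112} + \frac{T \left(121 + T\right)}{112 \left(-78 + T\right)}$)
$\sqrt{\left(20163 - y{\left(-90 \right)}\right) - 50017} = \sqrt{\left(20163 - \frac{9204 + \left(-90\right)^{3} - 77 \left(-90\right)^{2} + 3 \left(-90\right)}{112 \left(-78 - 90\right)}\right) - 50017} = \sqrt{\left(20163 - \frac{9204 - 729000 - 623700 - 270}{112 \left(-168\right)}\right) - 50017} = \sqrt{\left(20163 - \frac{1}{112} \left(- \frac{1}{168}\right) \left(9204 - 729000 - 623700 - 270\right)\right) - 50017} = \sqrt{\left(20163 - \frac{1}{112} \left(- \frac{1}{168}\right) \left(-1343766\right)\right) - 50017} = \sqrt{\left(20163 - \frac{223961}{3136}\right) - 50017} = \sqrt{\frac{63007207}{3136} - 50017} = \sqrt{- \frac{93846105}{3136}} = \frac{3 i \sqrt{10427345}}{56}$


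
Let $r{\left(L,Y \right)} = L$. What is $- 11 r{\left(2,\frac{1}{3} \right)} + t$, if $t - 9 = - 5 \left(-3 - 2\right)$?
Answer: $12$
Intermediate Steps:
$t = 34$ ($t = 9 - 5 \left(-3 - 2\right) = 9 - -25 = 9 + 25 = 34$)
$- 11 r{\left(2,\frac{1}{3} \right)} + t = \left(-11\right) 2 + 34 = -22 + 34 = 12$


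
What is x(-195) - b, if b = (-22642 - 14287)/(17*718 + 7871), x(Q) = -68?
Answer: -1328307/20077 ≈ -66.161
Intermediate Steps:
b = -36929/20077 (b = -36929/(12206 + 7871) = -36929/20077 ≈ -1.8394)
x(-195) - b = -68 - 1*(-36929/20077) = -68 + 36929/20077 = -1328307/20077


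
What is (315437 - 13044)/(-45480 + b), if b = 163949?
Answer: 23261/9113 ≈ 2.5525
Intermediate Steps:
(315437 - 13044)/(-45480 + b) = (315437 - 13044)/(-45480 + 163949) = 302393/118469 = 302393*(1/118469) = 23261/9113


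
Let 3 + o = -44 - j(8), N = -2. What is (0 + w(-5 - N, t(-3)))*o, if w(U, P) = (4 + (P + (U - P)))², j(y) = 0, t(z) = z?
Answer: -47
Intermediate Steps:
w(U, P) = (4 + U)²
o = -47 (o = -3 + (-44 - 1*0) = -3 + (-44 + 0) = -3 - 44 = -47)
(0 + w(-5 - N, t(-3)))*o = (0 + (4 + (-5 - 1*(-2)))²)*(-47) = (0 + (4 + (-5 + 2))²)*(-47) = (0 + (4 - 3)²)*(-47) = (0 + 1²)*(-47) = (0 + 1)*(-47) = 1*(-47) = -47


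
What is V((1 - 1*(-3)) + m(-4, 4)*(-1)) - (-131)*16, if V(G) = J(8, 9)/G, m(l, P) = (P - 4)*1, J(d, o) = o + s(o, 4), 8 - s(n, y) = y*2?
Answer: 8393/4 ≈ 2098.3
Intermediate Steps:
s(n, y) = 8 - 2*y (s(n, y) = 8 - y*2 = 8 - 2*y)
J(d, o) = o (J(d, o) = o + (8 - 2*4) = o + (8 - 8) = o + 0 = o)
m(l, P) = -4 + P (m(l, P) = (-4 + P)*1 = -4 + P)
V(G) = 9/G
V((1 - 1*(-3)) + m(-4, 4)*(-1)) - (-131)*16 = 9/((1 - 1*(-3)) + (-4 + 4)*(-1)) - (-131)*16 = 9/((1 + 3) + 0*(-1)) - 1*(-2096) = 9/(4 + 0) + 2096 = 9/4 + 2096 = 8393/4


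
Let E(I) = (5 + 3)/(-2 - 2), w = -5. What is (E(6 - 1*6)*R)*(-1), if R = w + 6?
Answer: 2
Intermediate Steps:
E(I) = -2 (E(I) = 8/(-4) = 8*(-¼) = -2)
R = 1 (R = -5 + 6 = 1)
(E(6 - 1*6)*R)*(-1) = -2*1*(-1) = -2*(-1) = 2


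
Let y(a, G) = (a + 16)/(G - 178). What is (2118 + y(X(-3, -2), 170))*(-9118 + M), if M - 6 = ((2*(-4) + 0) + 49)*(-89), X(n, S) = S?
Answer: -108021865/4 ≈ -2.7005e+7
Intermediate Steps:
y(a, G) = (16 + a)/(-178 + G)
M = -3643 (M = 6 + ((2*(-4) + 0) + 49)*(-89) = 6 + ((-8 + 0) + 49)*(-89) = 6 + (-8 + 49)*(-89) = 6 + 41*(-89) = 6 - 3649 = -3643)
(2118 + y(X(-3, -2), 170))*(-9118 + M) = (2118 + (16 - 2)/(-178 + 170))*(-9118 - 3643) = (2118 + 14/(-8))*(-12761) = (2118 - ⅛*14)*(-12761) = (2118 - 7/4)*(-12761) = (8465/4)*(-12761) = -108021865/4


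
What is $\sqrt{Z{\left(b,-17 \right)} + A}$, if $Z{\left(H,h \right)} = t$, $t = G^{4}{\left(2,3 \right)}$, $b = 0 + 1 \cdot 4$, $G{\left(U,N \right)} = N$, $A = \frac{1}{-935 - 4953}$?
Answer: $\frac{\sqrt{10969321}}{368} \approx 9.0$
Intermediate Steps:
$A = - \frac{1}{5888}$ ($A = \frac{1}{-5888} = - \frac{1}{5888} \approx -0.00016984$)
$b = 4$ ($b = 0 + 4 = 4$)
$t = 81$ ($t = 3^{4} = 81$)
$Z{\left(H,h \right)} = 81$
$\sqrt{Z{\left(b,-17 \right)} + A} = \sqrt{81 - \frac{1}{5888}} = \sqrt{\frac{476927}{5888}} = \frac{\sqrt{10969321}}{368}$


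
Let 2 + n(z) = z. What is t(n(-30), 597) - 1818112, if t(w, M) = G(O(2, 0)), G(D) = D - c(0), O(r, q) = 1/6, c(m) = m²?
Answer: -10908671/6 ≈ -1.8181e+6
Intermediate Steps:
n(z) = -2 + z
O(r, q) = ⅙
G(D) = D (G(D) = D - 1*0² = D - 1*0 = D + 0 = D)
t(w, M) = ⅙
t(n(-30), 597) - 1818112 = ⅙ - 1818112 = -10908671/6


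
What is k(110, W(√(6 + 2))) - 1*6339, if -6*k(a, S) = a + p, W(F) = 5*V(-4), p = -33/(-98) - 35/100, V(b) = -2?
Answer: -12460369/1960 ≈ -6357.3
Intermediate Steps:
p = -13/980 (p = -33*(-1/98) - 35*1/100 = 33/98 - 7/20 = -13/980 ≈ -0.013265)
W(F) = -10 (W(F) = 5*(-2) = -10)
k(a, S) = 13/5880 - a/6 (k(a, S) = -(a - 13/980)/6 = -(-13/980 + a)/6 = 13/5880 - a/6)
k(110, W(√(6 + 2))) - 1*6339 = (13/5880 - ⅙*110) - 1*6339 = (13/5880 - 55/3) - 6339 = -35929/1960 - 6339 = -12460369/1960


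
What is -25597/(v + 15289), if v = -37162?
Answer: 25597/21873 ≈ 1.1703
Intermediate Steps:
-25597/(v + 15289) = -25597/(-37162 + 15289) = -25597/(-21873) = -25597*(-1/21873) = 25597/21873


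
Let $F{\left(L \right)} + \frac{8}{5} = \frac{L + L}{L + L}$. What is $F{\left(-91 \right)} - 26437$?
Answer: $- \frac{132188}{5} \approx -26438.0$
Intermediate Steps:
$F{\left(L \right)} = - \frac{3}{5}$ ($F{\left(L \right)} = - \frac{8}{5} + \frac{L + L}{L + L} = - \frac{8}{5} + \frac{2 L}{2 L} = - \frac{8}{5} + 2 L \frac{1}{2 L} = - \frac{8}{5} + 1 = - \frac{3}{5}$)
$F{\left(-91 \right)} - 26437 = - \frac{3}{5} - 26437 = - \frac{132188}{5}$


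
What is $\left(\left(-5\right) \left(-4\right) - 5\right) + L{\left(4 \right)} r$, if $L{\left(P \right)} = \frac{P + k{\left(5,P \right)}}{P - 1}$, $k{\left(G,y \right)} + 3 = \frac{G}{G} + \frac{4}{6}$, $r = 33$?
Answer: $\frac{133}{3} \approx 44.333$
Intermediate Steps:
$k{\left(G,y \right)} = - \frac{4}{3}$ ($k{\left(G,y \right)} = -3 + \left(\frac{G}{G} + \frac{4}{6}\right) = -3 + \left(1 + 4 \cdot \frac{1}{6}\right) = -3 + \left(1 + \frac{2}{3}\right) = -3 + \frac{5}{3} = - \frac{4}{3}$)
$L{\left(P \right)} = \frac{- \frac{4}{3} + P}{-1 + P}$ ($L{\left(P \right)} = \frac{P - \frac{4}{3}}{P - 1} = \frac{- \frac{4}{3} + P}{-1 + P}$)
$\left(\left(-5\right) \left(-4\right) - 5\right) + L{\left(4 \right)} r = \left(\left(-5\right) \left(-4\right) - 5\right) + \frac{- \frac{4}{3} + 4}{-1 + 4} \cdot 33 = \left(20 - 5\right) + \frac{1}{3} \cdot \frac{8}{3} \cdot 33 = 15 + \frac{1}{3} \cdot \frac{8}{3} \cdot 33 = 15 + \frac{8}{9} \cdot 33 = 15 + \frac{88}{3} = \frac{133}{3}$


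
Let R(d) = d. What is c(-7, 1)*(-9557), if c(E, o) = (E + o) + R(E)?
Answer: 124241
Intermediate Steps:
c(E, o) = o + 2*E (c(E, o) = (E + o) + E = o + 2*E)
c(-7, 1)*(-9557) = (1 + 2*(-7))*(-9557) = (1 - 14)*(-9557) = -13*(-9557) = 124241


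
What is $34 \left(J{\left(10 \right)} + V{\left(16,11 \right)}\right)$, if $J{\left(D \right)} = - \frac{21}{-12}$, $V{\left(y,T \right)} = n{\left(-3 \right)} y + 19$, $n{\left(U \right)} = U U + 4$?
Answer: $\frac{15555}{2} \approx 7777.5$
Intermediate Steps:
$n{\left(U \right)} = 4 + U^{2}$ ($n{\left(U \right)} = U^{2} + 4 = 4 + U^{2}$)
$V{\left(y,T \right)} = 19 + 13 y$ ($V{\left(y,T \right)} = \left(4 + \left(-3\right)^{2}\right) y + 19 = \left(4 + 9\right) y + 19 = 13 y + 19 = 19 + 13 y$)
$J{\left(D \right)} = \frac{7}{4}$ ($J{\left(D \right)} = \left(-21\right) \left(- \frac{1}{12}\right) = \frac{7}{4}$)
$34 \left(J{\left(10 \right)} + V{\left(16,11 \right)}\right) = 34 \left(\frac{7}{4} + \left(19 + 13 \cdot 16\right)\right) = 34 \left(\frac{7}{4} + \left(19 + 208\right)\right) = 34 \left(\frac{7}{4} + 227\right) = 34 \cdot \frac{915}{4} = \frac{15555}{2}$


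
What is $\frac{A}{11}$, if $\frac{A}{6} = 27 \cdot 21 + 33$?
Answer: $\frac{3600}{11} \approx 327.27$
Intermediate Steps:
$A = 3600$ ($A = 6 \left(27 \cdot 21 + 33\right) = 6 \left(567 + 33\right) = 6 \cdot 600 = 3600$)
$\frac{A}{11} = \frac{3600}{11}$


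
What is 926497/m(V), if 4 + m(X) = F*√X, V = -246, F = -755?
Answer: -1852994/70113083 + 699505235*I*√246/140226166 ≈ -0.026429 + 78.24*I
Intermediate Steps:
m(X) = -4 - 755*√X
926497/m(V) = 926497/(-4 - 755*I*√246)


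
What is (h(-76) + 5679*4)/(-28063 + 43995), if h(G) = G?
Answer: 5660/3983 ≈ 1.4210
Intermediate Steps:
(h(-76) + 5679*4)/(-28063 + 43995) = (-76 + 5679*4)/(-28063 + 43995) = (-76 + 22716)/15932 = 22640*(1/15932) = 5660/3983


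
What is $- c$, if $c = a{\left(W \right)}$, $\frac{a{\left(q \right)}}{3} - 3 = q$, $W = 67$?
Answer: $-210$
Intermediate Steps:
$a{\left(q \right)} = 9 + 3 q$
$c = 210$ ($c = 9 + 3 \cdot 67 = 9 + 201 = 210$)
$- c = \left(-1\right) 210 = -210$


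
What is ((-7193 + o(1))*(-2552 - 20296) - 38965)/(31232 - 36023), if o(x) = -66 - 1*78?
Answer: -167596811/4791 ≈ -34982.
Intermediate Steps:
o(x) = -144 (o(x) = -66 - 78 = -144)
((-7193 + o(1))*(-2552 - 20296) - 38965)/(31232 - 36023) = ((-7193 - 144)*(-2552 - 20296) - 38965)/(31232 - 36023) = (-7337*(-22848) - 38965)/(-4791) = (167635776 - 38965)*(-1/4791) = 167596811*(-1/4791) = -167596811/4791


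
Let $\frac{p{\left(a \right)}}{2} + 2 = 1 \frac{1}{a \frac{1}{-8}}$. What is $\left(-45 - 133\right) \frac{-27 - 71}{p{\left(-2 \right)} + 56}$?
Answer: $\frac{4361}{15} \approx 290.73$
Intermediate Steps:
$p{\left(a \right)} = -4 - \frac{16}{a}$ ($p{\left(a \right)} = -4 + 2 \cdot 1 \frac{1}{a \frac{1}{-8}} = -4 + 2 \cdot 1 \frac{1}{a \left(- \frac{1}{8}\right)} = -4 + 2 \cdot 1 \frac{1}{\left(- \frac{1}{8}\right) a} = -4 + 2 \cdot 1 \left(- \frac{8}{a}\right) = -4 + 2 \left(- \frac{8}{a}\right) = -4 - \frac{16}{a}$)
$\left(-45 - 133\right) \frac{-27 - 71}{p{\left(-2 \right)} + 56} = \left(-45 - 133\right) \frac{-27 - 71}{\left(-4 - \frac{16}{-2}\right) + 56} = - 178 \left(- \frac{98}{\left(-4 - -8\right) + 56}\right) = - 178 \left(- \frac{98}{\left(-4 + 8\right) + 56}\right) = - 178 \left(- \frac{98}{4 + 56}\right) = - 178 \left(- \frac{98}{60}\right) = - 178 \left(\left(-98\right) \frac{1}{60}\right) = \left(-178\right) \left(- \frac{49}{30}\right) = \frac{4361}{15}$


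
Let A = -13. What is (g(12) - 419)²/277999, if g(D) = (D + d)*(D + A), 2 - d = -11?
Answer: 197136/277999 ≈ 0.70912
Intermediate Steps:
d = 13 (d = 2 - 1*(-11) = 2 + 11 = 13)
g(D) = (-13 + D)*(13 + D) (g(D) = (D + 13)*(D - 13) = (13 + D)*(-13 + D) = (-13 + D)*(13 + D))
(g(12) - 419)²/277999 = ((-169 + 12²) - 419)²/277999 = ((-169 + 144) - 419)²*(1/277999) = (-25 - 419)²*(1/277999) = (-444)²*(1/277999) = 197136*(1/277999) = 197136/277999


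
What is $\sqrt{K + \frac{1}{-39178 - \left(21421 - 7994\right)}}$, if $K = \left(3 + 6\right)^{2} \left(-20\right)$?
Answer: $\frac{i \sqrt{498111490345}}{17535} \approx 40.249 i$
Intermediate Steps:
$K = -1620$ ($K = 9^{2} \left(-20\right) = 81 \left(-20\right) = -1620$)
$\sqrt{K + \frac{1}{-39178 - \left(21421 - 7994\right)}} = \sqrt{-1620 + \frac{1}{-39178 - \left(21421 - 7994\right)}} = \sqrt{-1620 + \frac{1}{-39178 - 13427}} = \sqrt{-1620 + \frac{1}{-52605}} = \sqrt{-1620 - \frac{1}{52605}} = \sqrt{- \frac{85220101}{52605}} = \frac{i \sqrt{498111490345}}{17535}$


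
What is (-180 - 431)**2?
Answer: 373321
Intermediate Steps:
(-180 - 431)**2 = (-611)**2 = 373321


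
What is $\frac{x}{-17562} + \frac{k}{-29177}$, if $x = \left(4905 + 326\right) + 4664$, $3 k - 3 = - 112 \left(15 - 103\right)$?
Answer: $- \frac{115473667}{170802158} \approx -0.67607$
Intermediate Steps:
$k = \frac{9859}{3}$ ($k = 1 + \frac{\left(-112\right) \left(15 - 103\right)}{3} = 1 + \frac{\left(-112\right) \left(-88\right)}{3} = 1 + \frac{1}{3} \cdot 9856 = 1 + \frac{9856}{3} = \frac{9859}{3} \approx 3286.3$)
$x = 9895$ ($x = 5231 + 4664 = 9895$)
$\frac{x}{-17562} + \frac{k}{-29177} = \frac{9895}{-17562} + \frac{9859}{3 \left(-29177\right)} = 9895 \left(- \frac{1}{17562}\right) + \frac{9859}{3} \left(- \frac{1}{29177}\right) = - \frac{9895}{17562} - \frac{9859}{87531} = - \frac{115473667}{170802158}$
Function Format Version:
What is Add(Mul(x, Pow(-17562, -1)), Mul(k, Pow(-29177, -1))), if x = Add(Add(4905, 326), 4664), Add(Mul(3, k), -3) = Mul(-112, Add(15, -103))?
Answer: Rational(-115473667, 170802158) ≈ -0.67607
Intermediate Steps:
k = Rational(9859, 3) (k = Add(1, Mul(Rational(1, 3), Mul(-112, Add(15, -103)))) = Add(1, Mul(Rational(1, 3), Mul(-112, -88))) = Add(1, Mul(Rational(1, 3), 9856)) = Add(1, Rational(9856, 3)) = Rational(9859, 3) ≈ 3286.3)
x = 9895 (x = Add(5231, 4664) = 9895)
Add(Mul(x, Pow(-17562, -1)), Mul(k, Pow(-29177, -1))) = Add(Mul(9895, Pow(-17562, -1)), Mul(Rational(9859, 3), Pow(-29177, -1))) = Add(Mul(9895, Rational(-1, 17562)), Mul(Rational(9859, 3), Rational(-1, 29177))) = Add(Rational(-9895, 17562), Rational(-9859, 87531)) = Rational(-115473667, 170802158)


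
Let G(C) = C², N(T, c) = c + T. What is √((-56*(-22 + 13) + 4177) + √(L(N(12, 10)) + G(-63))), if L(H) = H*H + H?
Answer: √(4681 + 5*√179) ≈ 68.905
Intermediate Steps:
N(T, c) = T + c
L(H) = H + H² (L(H) = H² + H = H + H²)
√((-56*(-22 + 13) + 4177) + √(L(N(12, 10)) + G(-63))) = √((-56*(-22 + 13) + 4177) + √((12 + 10)*(1 + (12 + 10)) + (-63)²)) = √((-56*(-9) + 4177) + √(22*(1 + 22) + 3969)) = √((504 + 4177) + √(22*23 + 3969)) = √(4681 + √(506 + 3969)) = √(4681 + √4475) = √(4681 + 5*√179)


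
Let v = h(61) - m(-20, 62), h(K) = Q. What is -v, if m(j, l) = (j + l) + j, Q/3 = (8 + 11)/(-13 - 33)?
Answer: 1069/46 ≈ 23.239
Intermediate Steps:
Q = -57/46 (Q = 3*((8 + 11)/(-13 - 33)) = 3*(19/(-46)) = 3*(19*(-1/46)) = 3*(-19/46) = -57/46 ≈ -1.2391)
m(j, l) = l + 2*j
h(K) = -57/46
v = -1069/46 (v = -57/46 - (62 + 2*(-20)) = -57/46 - (62 - 40) = -57/46 - 1*22 = -57/46 - 22 = -1069/46 ≈ -23.239)
-v = -1*(-1069/46) = 1069/46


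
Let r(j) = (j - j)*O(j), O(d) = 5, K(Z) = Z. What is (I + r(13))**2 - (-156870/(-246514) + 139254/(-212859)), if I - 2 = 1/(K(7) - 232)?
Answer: 590332363340632/147579534916875 ≈ 4.0001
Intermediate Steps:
I = 449/225 (I = 2 + 1/(7 - 232) = 2 + 1/(-225) = 2 - 1/225 = 449/225 ≈ 1.9956)
r(j) = 0 (r(j) = (j - j)*5 = 0*5 = 0)
(I + r(13))**2 - (-156870/(-246514) + 139254/(-212859)) = (449/225 + 0)**2 - (-156870/(-246514) + 139254/(-212859)) = (449/225)**2 - (-156870*(-1/246514) + 139254*(-1/212859)) = 201601/50625 - (78435/123257 - 46418/70953) = 201601/50625 - 1*(-156144871/8745453921) = 201601/50625 + 156144871/8745453921 = 590332363340632/147579534916875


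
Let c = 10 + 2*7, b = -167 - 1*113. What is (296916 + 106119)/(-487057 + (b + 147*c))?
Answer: -403035/483809 ≈ -0.83305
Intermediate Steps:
b = -280 (b = -167 - 113 = -280)
c = 24 (c = 10 + 14 = 24)
(296916 + 106119)/(-487057 + (b + 147*c)) = (296916 + 106119)/(-487057 + (-280 + 147*24)) = 403035/(-487057 + (-280 + 3528)) = 403035/(-487057 + 3248) = 403035/(-483809) = 403035*(-1/483809) = -403035/483809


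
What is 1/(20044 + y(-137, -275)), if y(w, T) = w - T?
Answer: 1/20182 ≈ 4.9549e-5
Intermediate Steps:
1/(20044 + y(-137, -275)) = 1/(20044 + (-137 - 1*(-275))) = 1/(20044 + (-137 + 275)) = 1/(20044 + 138) = 1/20182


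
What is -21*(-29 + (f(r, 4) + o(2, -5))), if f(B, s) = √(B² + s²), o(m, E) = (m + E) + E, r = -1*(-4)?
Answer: 777 - 84*√2 ≈ 658.21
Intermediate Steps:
r = 4
o(m, E) = m + 2*E (o(m, E) = (E + m) + E = m + 2*E)
-21*(-29 + (f(r, 4) + o(2, -5))) = -21*(-29 + (√(4² + 4²) + (2 + 2*(-5)))) = -21*(-29 + (√(16 + 16) + (2 - 10))) = -21*(-29 + (√32 - 8)) = -21*(-29 + (4*√2 - 8)) = -21*(-29 + (-8 + 4*√2)) = -21*(-37 + 4*√2) = 777 - 84*√2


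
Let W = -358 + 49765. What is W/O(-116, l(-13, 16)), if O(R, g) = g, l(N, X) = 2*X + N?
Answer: 49407/19 ≈ 2600.4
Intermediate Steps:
l(N, X) = N + 2*X
W = 49407
W/O(-116, l(-13, 16)) = 49407/(-13 + 2*16) = 49407/(-13 + 32) = 49407/19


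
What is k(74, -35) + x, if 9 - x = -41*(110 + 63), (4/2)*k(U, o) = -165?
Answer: 14039/2 ≈ 7019.5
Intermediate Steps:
k(U, o) = -165/2 (k(U, o) = (1/2)*(-165) = -165/2)
x = 7102 (x = 9 - (-41)*(110 + 63) = 9 - (-41)*173 = 9 - 1*(-7093) = 9 + 7093 = 7102)
k(74, -35) + x = -165/2 + 7102 = 14039/2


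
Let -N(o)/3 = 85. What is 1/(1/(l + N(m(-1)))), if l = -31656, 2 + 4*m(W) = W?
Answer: -31911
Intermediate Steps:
m(W) = -½ + W/4
N(o) = -255 (N(o) = -3*85 = -255)
1/(1/(l + N(m(-1)))) = 1/(1/(-31656 - 255)) = 1/(1/(-31911)) = 1/(-1/31911) = -31911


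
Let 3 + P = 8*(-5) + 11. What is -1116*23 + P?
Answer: -25700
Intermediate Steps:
P = -32 (P = -3 + (8*(-5) + 11) = -3 + (-40 + 11) = -3 - 29 = -32)
-1116*23 + P = -1116*23 - 32 = -186*138 - 32 = -25668 - 32 = -25700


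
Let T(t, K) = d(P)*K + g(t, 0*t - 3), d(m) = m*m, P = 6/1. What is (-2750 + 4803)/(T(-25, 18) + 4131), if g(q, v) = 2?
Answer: 2053/4781 ≈ 0.42941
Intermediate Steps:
P = 6 (P = 6*1 = 6)
d(m) = m**2
T(t, K) = 2 + 36*K (T(t, K) = 6**2*K + 2 = 36*K + 2 = 2 + 36*K)
(-2750 + 4803)/(T(-25, 18) + 4131) = (-2750 + 4803)/((2 + 36*18) + 4131) = 2053/((2 + 648) + 4131) = 2053/(650 + 4131) = 2053/4781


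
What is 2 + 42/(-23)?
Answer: 4/23 ≈ 0.17391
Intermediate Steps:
2 + 42/(-23) = 2 - 1/23*42 = 2 - 42/23 = 4/23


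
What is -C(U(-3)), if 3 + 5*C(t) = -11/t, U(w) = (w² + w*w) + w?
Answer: 56/75 ≈ 0.74667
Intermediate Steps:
U(w) = w + 2*w² (U(w) = (w² + w²) + w = 2*w² + w = w + 2*w²)
C(t) = -⅗ - 11/(5*t) (C(t) = -⅗ + (-11/t)/5 = -⅗ - 11/(5*t))
-C(U(-3)) = -(-11 - (-9)*(1 + 2*(-3)))/(5*((-3*(1 + 2*(-3))))) = -(-11 - (-9)*(1 - 6))/(5*((-3*(1 - 6)))) = -(-11 - (-9)*(-5))/(5*((-3*(-5)))) = -(-11 - 3*15)/(5*15) = -(-11 - 45)/(5*15) = -(-56)/(5*15) = -1*(-56/75) = 56/75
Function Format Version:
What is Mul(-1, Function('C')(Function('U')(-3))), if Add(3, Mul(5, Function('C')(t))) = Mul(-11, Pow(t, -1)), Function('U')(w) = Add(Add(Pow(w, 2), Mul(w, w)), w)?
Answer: Rational(56, 75) ≈ 0.74667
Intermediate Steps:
Function('U')(w) = Add(w, Mul(2, Pow(w, 2))) (Function('U')(w) = Add(Add(Pow(w, 2), Pow(w, 2)), w) = Add(Mul(2, Pow(w, 2)), w) = Add(w, Mul(2, Pow(w, 2))))
Function('C')(t) = Add(Rational(-3, 5), Mul(Rational(-11, 5), Pow(t, -1))) (Function('C')(t) = Add(Rational(-3, 5), Mul(Rational(1, 5), Mul(-11, Pow(t, -1)))) = Add(Rational(-3, 5), Mul(Rational(-11, 5), Pow(t, -1))))
Mul(-1, Function('C')(Function('U')(-3))) = Mul(-1, Mul(Rational(1, 5), Pow(Mul(-3, Add(1, Mul(2, -3))), -1), Add(-11, Mul(-3, Mul(-3, Add(1, Mul(2, -3))))))) = Mul(-1, Mul(Rational(1, 5), Pow(Mul(-3, Add(1, -6)), -1), Add(-11, Mul(-3, Mul(-3, Add(1, -6)))))) = Mul(-1, Mul(Rational(1, 5), Pow(Mul(-3, -5), -1), Add(-11, Mul(-3, Mul(-3, -5))))) = Mul(-1, Mul(Rational(1, 5), Pow(15, -1), Add(-11, Mul(-3, 15)))) = Mul(-1, Mul(Rational(1, 5), Rational(1, 15), Add(-11, -45))) = Mul(-1, Mul(Rational(1, 5), Rational(1, 15), -56)) = Mul(-1, Rational(-56, 75)) = Rational(56, 75)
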